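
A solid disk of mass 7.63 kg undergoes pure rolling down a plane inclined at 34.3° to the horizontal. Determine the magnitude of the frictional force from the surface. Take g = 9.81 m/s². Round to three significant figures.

For this body I = (1/2)MR², i.e. k = I/(MR²) = 0.5.
Newton's second law down the slope: Mg sinθ − f = Ma. The torque equation fR = Iα (with α = a/R) gives f = kMa.
Combining, a = g sinθ/(1+k) and f = kMa = kMg sinθ/(1+k).
f = 0.5 × 7.63 × 9.81 × sin34.3° / 1.5 ≈ 14.1 N.

f ≈ 14.1 N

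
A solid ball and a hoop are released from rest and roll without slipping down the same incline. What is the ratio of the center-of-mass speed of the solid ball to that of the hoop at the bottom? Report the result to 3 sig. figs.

Each satisfies Mgh = ½(1+k)Mv² with k = I/(MR²), so v ∝ 1/√(1+k).
For the solid ball k = 0.4; for the hoop k = 1.
v₁/v₂ = √((1+k₂)/(1+k₁)) = √(2/1.4) ≈ 1.20.

v_ratio ≈ 1.20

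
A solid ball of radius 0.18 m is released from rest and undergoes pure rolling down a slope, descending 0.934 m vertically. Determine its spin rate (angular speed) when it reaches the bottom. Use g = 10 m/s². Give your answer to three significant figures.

ω ≈ 20.3 rad/s

For this body I = (2/5)MR², i.e. k = I/(MR²) = 0.4.
Pure rolling means v = ωR; then KE = ½Mv² + ½I(v/R)² = ½(1+k)Mv² = (7/10)Mv².
Energy conservation Mgh = ½(1+k)Mv² gives v = √(2gh/(1+k)) = √(2 × 10 × 0.934 / 1.4) = 3.653 m/s.
Then ω = v/R = 3.653 / 0.18 ≈ 20.3 rad/s.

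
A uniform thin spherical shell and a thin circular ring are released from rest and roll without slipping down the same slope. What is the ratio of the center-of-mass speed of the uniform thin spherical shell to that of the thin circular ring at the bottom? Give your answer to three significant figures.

v_ratio ≈ 1.10

Each satisfies Mgh = ½(1+k)Mv² with k = I/(MR²), so v ∝ 1/√(1+k).
For the uniform thin spherical shell k = 2/3; for the thin circular ring k = 1.
v₁/v₂ = √((1+k₂)/(1+k₁)) = √(2/1.667) ≈ 1.10.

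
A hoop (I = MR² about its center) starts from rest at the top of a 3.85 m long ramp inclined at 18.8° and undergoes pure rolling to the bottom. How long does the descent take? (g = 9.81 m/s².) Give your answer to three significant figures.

For this body I = MR², i.e. k = I/(MR²) = 1.
Along the incline Mg sinθ − f = Ma, and torque about the center fR = Iα = kMR²(a/R) gives f = kMa.
Hence a = g sinθ/(1+k) = 9.81×sin18.8°/2 = 1.581 m/s².
With constant a from rest, t = √(2L/a) = √(2·3.85/1.581) ≈ 2.21 s.

t ≈ 2.21 s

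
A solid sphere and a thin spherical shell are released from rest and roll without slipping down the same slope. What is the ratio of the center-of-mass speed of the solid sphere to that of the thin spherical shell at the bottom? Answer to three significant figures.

Each satisfies Mgh = ½(1+k)Mv² with k = I/(MR²), so v ∝ 1/√(1+k).
For the solid sphere k = 0.4; for the thin spherical shell k = 2/3.
v₁/v₂ = √((1+k₂)/(1+k₁)) = √(1.667/1.4) ≈ 1.09.

v_ratio ≈ 1.09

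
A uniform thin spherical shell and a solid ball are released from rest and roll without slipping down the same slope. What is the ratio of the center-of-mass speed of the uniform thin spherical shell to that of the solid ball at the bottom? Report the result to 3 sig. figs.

v_ratio ≈ 0.917

Each satisfies Mgh = ½(1+k)Mv² with k = I/(MR²), so v ∝ 1/√(1+k).
For the uniform thin spherical shell k = 2/3; for the solid ball k = 0.4.
v₁/v₂ = √((1+k₂)/(1+k₁)) = √(1.4/1.667) ≈ 0.917.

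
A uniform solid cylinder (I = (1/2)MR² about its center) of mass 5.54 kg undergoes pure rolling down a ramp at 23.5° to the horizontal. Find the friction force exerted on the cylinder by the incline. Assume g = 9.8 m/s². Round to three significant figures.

For this body I = (1/2)MR², i.e. k = I/(MR²) = 0.5.
Translational: Mg sinθ − f = Ma. Rotational about the CM: fR = Iα = kMRa, so f = kMa.
Combining, a = g sinθ/(1+k) and f = kMa = kMg sinθ/(1+k).
f = 0.5 × 5.54 × 9.8 × sin23.5° / 1.5 ≈ 7.22 N.

f ≈ 7.22 N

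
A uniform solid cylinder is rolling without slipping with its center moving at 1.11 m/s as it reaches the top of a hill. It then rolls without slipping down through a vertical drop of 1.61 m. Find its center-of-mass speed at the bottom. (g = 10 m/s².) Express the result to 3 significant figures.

With I = (1/2)MR², the ratio k = I/(MR²) is 0.5.
Rolling without slipping gives ω = v/R, so the total kinetic energy is ½Mv² + ½Iω² = ½(1+k)Mv² = (3/4)Mv².
Energy conservation: (3/4)Mv₀² + Mgh = (3/4)Mv², so v² = v₀² + 2gh/(1+k).
v = √(1.11² + 2×10×1.61/1.5) = √22.7 ≈ 4.76 m/s.

v ≈ 4.76 m/s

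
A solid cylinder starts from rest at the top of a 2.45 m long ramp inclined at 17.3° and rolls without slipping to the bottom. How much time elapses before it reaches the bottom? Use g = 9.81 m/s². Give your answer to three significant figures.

The moment of inertia is (1/2)MR², giving k ≡ I/(MR²) = 0.5.
Along the incline Mg sinθ − f = Ma, and torque about the center fR = Iα = kMR²(a/R) gives f = kMa.
Hence a = g sinθ/(1+k) = 9.81×sin17.3°/1.5 = 1.945 m/s².
With constant a from rest, t = √(2L/a) = √(2·2.45/1.945) ≈ 1.59 s.

t ≈ 1.59 s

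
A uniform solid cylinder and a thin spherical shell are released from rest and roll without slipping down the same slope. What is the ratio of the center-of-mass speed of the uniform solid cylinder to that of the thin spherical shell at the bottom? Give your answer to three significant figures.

Each satisfies Mgh = ½(1+k)Mv² with k = I/(MR²), so v ∝ 1/√(1+k).
For the uniform solid cylinder k = 0.5; for the thin spherical shell k = 2/3.
v₁/v₂ = √((1+k₂)/(1+k₁)) = √(1.667/1.5) ≈ 1.05.

v_ratio ≈ 1.05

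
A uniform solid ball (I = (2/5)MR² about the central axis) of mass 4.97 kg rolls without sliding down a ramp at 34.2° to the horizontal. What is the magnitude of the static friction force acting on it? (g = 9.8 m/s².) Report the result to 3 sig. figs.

f ≈ 7.82 N

With I = (2/5)MR², the ratio k = I/(MR²) is 0.4.
Newton's second law down the slope: Mg sinθ − f = Ma. The torque equation fR = Iα (with α = a/R) gives f = kMa.
Combining, a = g sinθ/(1+k) and f = kMa = kMg sinθ/(1+k).
f = 0.4 × 4.97 × 9.8 × sin34.2° / 1.4 ≈ 7.82 N.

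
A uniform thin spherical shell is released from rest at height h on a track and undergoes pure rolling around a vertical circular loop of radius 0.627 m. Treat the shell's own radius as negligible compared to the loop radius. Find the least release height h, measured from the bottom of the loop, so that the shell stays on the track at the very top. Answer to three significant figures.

h_min ≈ 1.78 m

With I = (2/3)MR², the ratio k = I/(MR²) is 2/3.
At the top of the loop, the minimum-contact condition is Mg = Mv_top²/r, so v_top² = gr.
With ω = v/R, the kinetic energy at speed v is ½(1+k)Mv² = (5/6)Mv².
Energy conservation from release (height h) to the top (height 2r): Mgh = Mg(2r) + (5/6)M·gr.
Thus h_min = 2r + (1+k)r/2 = r(2 + 1.667/2) = 0.627 × 2.833 ≈ 1.78 m.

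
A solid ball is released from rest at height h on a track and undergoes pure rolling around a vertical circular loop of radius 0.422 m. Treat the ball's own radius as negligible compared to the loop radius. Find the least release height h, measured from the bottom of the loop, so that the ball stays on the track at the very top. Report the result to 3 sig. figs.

h_min ≈ 1.14 m

With I = (2/5)MR², the ratio k = I/(MR²) is 0.4.
At the top of the loop, the minimum-contact condition is Mg = Mv_top²/r, so v_top² = gr.
With ω = v/R, the kinetic energy at speed v is ½(1+k)Mv² = (7/10)Mv².
Energy conservation from release (height h) to the top (height 2r): Mgh = Mg(2r) + (7/10)M·gr.
Thus h_min = 2r + (1+k)r/2 = r(2 + 1.4/2) = 0.422 × 2.7 ≈ 1.14 m.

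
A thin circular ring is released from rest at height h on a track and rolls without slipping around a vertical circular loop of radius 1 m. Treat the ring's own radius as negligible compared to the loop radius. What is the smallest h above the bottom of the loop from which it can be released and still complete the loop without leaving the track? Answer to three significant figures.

h_min ≈ 3.00 m

Here I = MR², so the shape factor k = I/(MR²) = 1.
At the top of the loop, the minimum-contact condition is Mg = Mv_top²/r, so v_top² = gr.
With ω = v/R, the kinetic energy at speed v is ½(1+k)Mv² = Mv².
Energy conservation from release (height h) to the top (height 2r): Mgh = Mg(2r) + M·gr.
Thus h_min = 2r + (1+k)r/2 = r(2 + 2/2) = 1 × 3 ≈ 3.00 m.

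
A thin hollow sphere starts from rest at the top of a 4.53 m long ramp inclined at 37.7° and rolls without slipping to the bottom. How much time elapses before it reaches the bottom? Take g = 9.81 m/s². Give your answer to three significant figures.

For this body I = (2/3)MR², i.e. k = I/(MR²) = 2/3.
Newton's second law down the slope: Mg sinθ − f = Ma. The torque equation fR = Iα (with α = a/R) gives f = kMa.
Hence a = g sinθ/(1+k) = 9.81×sin37.7°/1.667 = 3.599 m/s².
With constant a from rest, t = √(2L/a) = √(2·4.53/3.599) ≈ 1.59 s.

t ≈ 1.59 s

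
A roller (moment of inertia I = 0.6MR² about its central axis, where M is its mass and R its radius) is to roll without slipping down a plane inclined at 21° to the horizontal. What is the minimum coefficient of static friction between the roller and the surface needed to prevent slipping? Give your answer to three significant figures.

For this body I = 0.6MR², i.e. k = I/(MR²) = 0.6.
Along the incline Mg sinθ − f = Ma, and torque about the center fR = Iα = kMR²(a/R) gives f = kMa.
These give a = g sinθ/(1+k) and the required friction f = kMg sinθ/(1+k).
The normal force is N = Mg cosθ, so μ_min = f/N = k tanθ/(1+k).
μ_min = 0.6 × tan21° / 1.6 ≈ 0.144.

μ_min ≈ 0.144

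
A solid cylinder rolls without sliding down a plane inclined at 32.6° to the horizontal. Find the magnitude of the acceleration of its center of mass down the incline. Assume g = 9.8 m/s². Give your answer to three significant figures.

The moment of inertia is (1/2)MR², giving k ≡ I/(MR²) = 0.5.
Along the incline Mg sinθ − f = Ma, and torque about the center fR = Iα = kMR²(a/R) gives f = kMa.
Eliminating f: Mg sinθ = (1+k)Ma, so a = g sinθ/(1+k) = 9.8 × sin32.6° / 1.5 ≈ 3.52 m/s².

a ≈ 3.52 m/s²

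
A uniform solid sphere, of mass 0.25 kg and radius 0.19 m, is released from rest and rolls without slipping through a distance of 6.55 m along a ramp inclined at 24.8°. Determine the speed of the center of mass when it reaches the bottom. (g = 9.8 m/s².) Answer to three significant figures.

v ≈ 6.20 m/s

With I = (2/5)MR², the ratio k = I/(MR²) is 0.4.
Since it rolls without slipping, ω = v/R and KE = ½Mv² + ½Iω² = ½(1+k)Mv² = (7/10)Mv².
The vertical drop is h = L sinθ = 6.55 × sin24.8° = 2.747 m.
Energy conservation: Mgh = (7/10)Mv², so v = √(2gh/(1+k)) = √(2 × 9.8 × 2.747 / 1.4) ≈ 6.20 m/s.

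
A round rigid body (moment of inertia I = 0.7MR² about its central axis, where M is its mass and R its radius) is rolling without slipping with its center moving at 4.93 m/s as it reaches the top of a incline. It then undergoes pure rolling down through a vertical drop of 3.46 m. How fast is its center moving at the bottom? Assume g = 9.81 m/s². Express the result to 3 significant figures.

v ≈ 8.01 m/s

For this body I = 0.7MR², i.e. k = I/(MR²) = 0.7.
Since it rolls without slipping, ω = v/R and KE = ½Mv² + ½Iω² = ½(1+k)Mv² = (17/20)Mv².
Conserving energy between top and bottom: (17/20)Mv² = (17/20)Mv₀² + Mgh, hence v² = v₀² + 2gh/(1+k).
v = √(4.93² + 2×9.81×3.46/1.7) = √64.24 ≈ 8.01 m/s.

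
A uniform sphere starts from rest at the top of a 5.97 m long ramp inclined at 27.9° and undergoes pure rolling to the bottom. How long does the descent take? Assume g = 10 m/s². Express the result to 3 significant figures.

The moment of inertia is (2/5)MR², giving k ≡ I/(MR²) = 0.4.
Translational: Mg sinθ − f = Ma. Rotational about the CM: fR = Iα = kMRa, so f = kMa.
Hence a = g sinθ/(1+k) = 10×sin27.9°/1.4 = 3.342 m/s².
With constant a from rest, t = √(2L/a) = √(2·5.97/3.342) ≈ 1.89 s.

t ≈ 1.89 s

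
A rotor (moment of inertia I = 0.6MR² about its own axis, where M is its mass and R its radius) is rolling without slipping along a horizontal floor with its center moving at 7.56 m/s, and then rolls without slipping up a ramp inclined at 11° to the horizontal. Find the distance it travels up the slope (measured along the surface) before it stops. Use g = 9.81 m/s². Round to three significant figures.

d ≈ 24.4 m

Here I = 0.6MR², so the shape factor k = I/(MR²) = 0.6.
Since it rolls without slipping, ω = v/R and KE = ½Mv² + ½Iω² = ½(1+k)Mv² = (4/5)Mv².
Setting this equal to Mgh gives the vertical rise h = (1+k)v₀²/(2g) = 1.6×7.56²/(2×9.81) = 4.661 m.
The distance along the slope is d = h/sinθ = 4.661/sin11° ≈ 24.4 m.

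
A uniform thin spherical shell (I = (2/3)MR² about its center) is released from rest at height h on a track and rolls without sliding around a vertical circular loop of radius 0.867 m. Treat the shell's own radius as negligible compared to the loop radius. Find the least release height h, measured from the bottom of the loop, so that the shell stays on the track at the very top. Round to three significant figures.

h_min ≈ 2.46 m

The moment of inertia is (2/3)MR², giving k ≡ I/(MR²) = 2/3.
At the top of the loop, the minimum-contact condition is Mg = Mv_top²/r, so v_top² = gr.
With ω = v/R, the kinetic energy at speed v is ½(1+k)Mv² = (5/6)Mv².
Energy conservation from release (height h) to the top (height 2r): Mgh = Mg(2r) + (5/6)M·gr.
Thus h_min = 2r + (1+k)r/2 = r(2 + 1.667/2) = 0.867 × 2.833 ≈ 2.46 m.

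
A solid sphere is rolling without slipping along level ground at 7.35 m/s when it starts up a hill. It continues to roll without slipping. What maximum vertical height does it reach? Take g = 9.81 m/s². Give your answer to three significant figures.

h ≈ 3.85 m

For this body I = (2/5)MR², i.e. k = I/(MR²) = 0.4.
The rolling condition ω = v/R makes the rotational term ½I(v/R)² = ½kMv², so KE_total = ½(1+k)Mv² = (7/10)Mv².
All of this converts to potential energy at the highest point: (7/10)Mv₀² = Mgh.
Thus h = (1+k)v₀²/(2g) = 1.4 × 7.35² / (2 × 9.81) ≈ 3.85 m.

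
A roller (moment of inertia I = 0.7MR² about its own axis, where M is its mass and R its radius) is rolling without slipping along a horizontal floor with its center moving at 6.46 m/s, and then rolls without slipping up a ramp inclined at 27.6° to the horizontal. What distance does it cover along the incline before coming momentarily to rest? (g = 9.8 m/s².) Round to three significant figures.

d ≈ 7.81 m

For this body I = 0.7MR², i.e. k = I/(MR²) = 0.7.
Rolling without slipping gives ω = v/R, so the total kinetic energy is ½Mv² + ½Iω² = ½(1+k)Mv² = (17/20)Mv².
Setting this equal to Mgh gives the vertical rise h = (1+k)v₀²/(2g) = 1.7×6.46²/(2×9.8) = 3.62 m.
The distance along the slope is d = h/sinθ = 3.62/sin27.6° ≈ 7.81 m.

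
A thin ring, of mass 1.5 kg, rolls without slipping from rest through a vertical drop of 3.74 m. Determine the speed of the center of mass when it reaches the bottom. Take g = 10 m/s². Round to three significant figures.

v ≈ 6.12 m/s

With I = MR², the ratio k = I/(MR²) is 1.
The rolling condition ω = v/R makes the rotational term ½I(v/R)² = ½kMv², so KE_total = ½(1+k)Mv² = Mv².
Setting Mgh = Mv² gives v = √(2gh/(1+k)) = √(2·10·3.74/2) ≈ 6.12 m/s.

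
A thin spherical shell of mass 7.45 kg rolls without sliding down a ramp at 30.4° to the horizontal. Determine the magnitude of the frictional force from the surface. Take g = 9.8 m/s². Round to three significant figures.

f ≈ 14.8 N

The moment of inertia is (2/3)MR², giving k ≡ I/(MR²) = 2/3.
Along the incline Mg sinθ − f = Ma, and torque about the center fR = Iα = kMR²(a/R) gives f = kMa.
Combining, a = g sinθ/(1+k) and f = kMa = kMg sinθ/(1+k).
f = (2/3) × 7.45 × 9.8 × sin30.4° / 1.667 ≈ 14.8 N.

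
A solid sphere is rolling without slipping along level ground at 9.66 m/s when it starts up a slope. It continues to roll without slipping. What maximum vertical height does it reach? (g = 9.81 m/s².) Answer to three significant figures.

h ≈ 6.66 m

The moment of inertia is (2/5)MR², giving k ≡ I/(MR²) = 0.4.
Rolling without slipping gives ω = v/R, so the total kinetic energy is ½Mv² + ½Iω² = ½(1+k)Mv² = (7/10)Mv².
At the top the kinetic energy is zero, so (7/10)Mv₀² = Mgh.
Thus h = (1+k)v₀²/(2g) = 1.4 × 9.66² / (2 × 9.81) ≈ 6.66 m.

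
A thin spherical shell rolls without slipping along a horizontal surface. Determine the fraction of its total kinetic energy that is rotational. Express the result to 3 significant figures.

fraction ≈ 0.400

The moment of inertia is (2/3)MR², giving k ≡ I/(MR²) = 2/3.
With ω = v/R, KE_trans = ½Mv² and KE_rot = ½Iω² = ½kMv², so KE_total = ½(1+k)Mv².
The rotational fraction is therefore k/(1+k) = (2/3)/1.667 ≈ 0.400.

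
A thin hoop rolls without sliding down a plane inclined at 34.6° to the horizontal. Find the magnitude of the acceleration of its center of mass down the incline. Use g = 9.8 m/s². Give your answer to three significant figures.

a ≈ 2.78 m/s²

The moment of inertia is MR², giving k ≡ I/(MR²) = 1.
Newton's second law down the slope: Mg sinθ − f = Ma. The torque equation fR = Iα (with α = a/R) gives f = kMa.
Eliminating f: Mg sinθ = (1+k)Ma, so a = g sinθ/(1+k) = 9.8 × sin34.6° / 2 ≈ 2.78 m/s².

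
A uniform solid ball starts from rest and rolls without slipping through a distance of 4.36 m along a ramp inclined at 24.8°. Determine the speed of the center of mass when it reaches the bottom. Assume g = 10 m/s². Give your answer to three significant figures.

v ≈ 5.11 m/s

The moment of inertia is (2/5)MR², giving k ≡ I/(MR²) = 0.4.
Since it rolls without slipping, ω = v/R and KE = ½Mv² + ½Iω² = ½(1+k)Mv² = (7/10)Mv².
The vertical drop is h = L sinθ = 4.36 × sin24.8° = 1.829 m.
Energy conservation: Mgh = (7/10)Mv², so v = √(2gh/(1+k)) = √(2 × 10 × 1.829 / 1.4) ≈ 5.11 m/s.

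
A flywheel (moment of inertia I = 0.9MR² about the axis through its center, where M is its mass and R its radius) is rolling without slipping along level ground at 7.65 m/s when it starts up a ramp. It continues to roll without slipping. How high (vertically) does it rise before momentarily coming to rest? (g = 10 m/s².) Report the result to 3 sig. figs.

The moment of inertia is 0.9MR², giving k ≡ I/(MR²) = 0.9.
The rolling condition ω = v/R makes the rotational term ½I(v/R)² = ½kMv², so KE_total = ½(1+k)Mv² = (19/20)Mv².
All of this converts to potential energy at the highest point: (19/20)Mv₀² = Mgh.
Thus h = (1+k)v₀²/(2g) = 1.9 × 7.65² / (2 × 10) ≈ 5.56 m.

h ≈ 5.56 m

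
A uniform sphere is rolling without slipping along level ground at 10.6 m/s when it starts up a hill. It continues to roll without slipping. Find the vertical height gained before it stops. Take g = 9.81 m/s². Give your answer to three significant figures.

h ≈ 8.02 m

With I = (2/5)MR², the ratio k = I/(MR²) is 0.4.
Pure rolling means v = ωR; then KE = ½Mv² + ½I(v/R)² = ½(1+k)Mv² = (7/10)Mv².
At the top the kinetic energy is zero, so (7/10)Mv₀² = Mgh.
Thus h = (1+k)v₀²/(2g) = 1.4 × 10.6² / (2 × 9.81) ≈ 8.02 m.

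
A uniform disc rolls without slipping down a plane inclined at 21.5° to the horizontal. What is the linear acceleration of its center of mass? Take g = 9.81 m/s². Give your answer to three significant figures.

With I = (1/2)MR², the ratio k = I/(MR²) is 0.5.
Along the incline Mg sinθ − f = Ma, and torque about the center fR = Iα = kMR²(a/R) gives f = kMa.
Eliminating f: Mg sinθ = (1+k)Ma, so a = g sinθ/(1+k) = 9.81 × sin21.5° / 1.5 ≈ 2.40 m/s².

a ≈ 2.40 m/s²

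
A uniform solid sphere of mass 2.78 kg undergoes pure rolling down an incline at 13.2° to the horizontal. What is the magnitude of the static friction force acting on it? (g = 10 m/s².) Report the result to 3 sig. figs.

f ≈ 1.81 N

With I = (2/5)MR², the ratio k = I/(MR²) is 0.4.
Translational: Mg sinθ − f = Ma. Rotational about the CM: fR = Iα = kMRa, so f = kMa.
Combining, a = g sinθ/(1+k) and f = kMa = kMg sinθ/(1+k).
f = 0.4 × 2.78 × 10 × sin13.2° / 1.4 ≈ 1.81 N.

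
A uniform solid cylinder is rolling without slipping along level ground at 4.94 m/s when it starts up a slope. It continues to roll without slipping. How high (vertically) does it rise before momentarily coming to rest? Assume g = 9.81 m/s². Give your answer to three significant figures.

h ≈ 1.87 m

For this body I = (1/2)MR², i.e. k = I/(MR²) = 0.5.
Pure rolling means v = ωR; then KE = ½Mv² + ½I(v/R)² = ½(1+k)Mv² = (3/4)Mv².
All of this converts to potential energy at the highest point: (3/4)Mv₀² = Mgh.
Thus h = (1+k)v₀²/(2g) = 1.5 × 4.94² / (2 × 9.81) ≈ 1.87 m.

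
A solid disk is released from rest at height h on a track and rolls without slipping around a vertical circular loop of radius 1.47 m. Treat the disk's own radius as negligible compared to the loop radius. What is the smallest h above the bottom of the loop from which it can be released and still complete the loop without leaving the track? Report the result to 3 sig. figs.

h_min ≈ 4.04 m

The moment of inertia is (1/2)MR², giving k ≡ I/(MR²) = 0.5.
At the top of the loop, the minimum-contact condition is Mg = Mv_top²/r, so v_top² = gr.
With ω = v/R, the kinetic energy at speed v is ½(1+k)Mv² = (3/4)Mv².
Energy conservation from release (height h) to the top (height 2r): Mgh = Mg(2r) + (3/4)M·gr.
Thus h_min = 2r + (1+k)r/2 = r(2 + 1.5/2) = 1.47 × 2.75 ≈ 4.04 m.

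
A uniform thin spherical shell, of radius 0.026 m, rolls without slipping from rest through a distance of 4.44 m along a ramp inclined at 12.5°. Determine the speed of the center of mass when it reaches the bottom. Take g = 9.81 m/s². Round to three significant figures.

v ≈ 3.36 m/s

For this body I = (2/3)MR², i.e. k = I/(MR²) = 2/3.
Since it rolls without slipping, ω = v/R and KE = ½Mv² + ½Iω² = ½(1+k)Mv² = (5/6)Mv².
The vertical drop is h = L sinθ = 4.44 × sin12.5° = 0.961 m.
Setting Mgh = (5/6)Mv² gives v = √(2gh/(1+k)) = √(2·9.81·0.961/1.667) ≈ 3.36 m/s.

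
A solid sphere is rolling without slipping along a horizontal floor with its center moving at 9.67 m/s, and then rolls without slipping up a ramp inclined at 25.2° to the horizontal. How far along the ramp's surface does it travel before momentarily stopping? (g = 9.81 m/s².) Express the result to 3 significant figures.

Here I = (2/5)MR², so the shape factor k = I/(MR²) = 0.4.
The rolling condition ω = v/R makes the rotational term ½I(v/R)² = ½kMv², so KE_total = ½(1+k)Mv² = (7/10)Mv².
Setting this equal to Mgh gives the vertical rise h = (1+k)v₀²/(2g) = 1.4×9.67²/(2×9.81) = 6.672 m.
The distance along the slope is d = h/sinθ = 6.672/sin25.2° ≈ 15.7 m.

d ≈ 15.7 m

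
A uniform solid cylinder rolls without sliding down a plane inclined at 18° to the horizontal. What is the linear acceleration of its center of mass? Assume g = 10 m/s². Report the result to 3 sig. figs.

a ≈ 2.06 m/s²

With I = (1/2)MR², the ratio k = I/(MR²) is 0.5.
Translational: Mg sinθ − f = Ma. Rotational about the CM: fR = Iα = kMRa, so f = kMa.
Eliminating f: Mg sinθ = (1+k)Ma, so a = g sinθ/(1+k) = 10 × sin18° / 1.5 ≈ 2.06 m/s².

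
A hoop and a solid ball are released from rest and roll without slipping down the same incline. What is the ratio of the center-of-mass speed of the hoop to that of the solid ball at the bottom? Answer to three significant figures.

Each satisfies Mgh = ½(1+k)Mv² with k = I/(MR²), so v ∝ 1/√(1+k).
For the hoop k = 1; for the solid ball k = 0.4.
v₁/v₂ = √((1+k₂)/(1+k₁)) = √(1.4/2) ≈ 0.837.

v_ratio ≈ 0.837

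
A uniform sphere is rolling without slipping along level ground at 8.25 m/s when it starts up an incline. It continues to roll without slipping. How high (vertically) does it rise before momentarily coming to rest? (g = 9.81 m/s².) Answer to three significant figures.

With I = (2/5)MR², the ratio k = I/(MR²) is 0.4.
Rolling without slipping gives ω = v/R, so the total kinetic energy is ½Mv² + ½Iω² = ½(1+k)Mv² = (7/10)Mv².
At the top the kinetic energy is zero, so (7/10)Mv₀² = Mgh.
Thus h = (1+k)v₀²/(2g) = 1.4 × 8.25² / (2 × 9.81) ≈ 4.86 m.

h ≈ 4.86 m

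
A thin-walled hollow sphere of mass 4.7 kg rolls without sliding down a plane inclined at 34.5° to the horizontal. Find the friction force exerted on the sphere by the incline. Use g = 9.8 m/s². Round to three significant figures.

Here I = (2/3)MR², so the shape factor k = I/(MR²) = 2/3.
Along the incline Mg sinθ − f = Ma, and torque about the center fR = Iα = kMR²(a/R) gives f = kMa.
Combining, a = g sinθ/(1+k) and f = kMa = kMg sinθ/(1+k).
f = (2/3) × 4.7 × 9.8 × sin34.5° / 1.667 ≈ 10.4 N.

f ≈ 10.4 N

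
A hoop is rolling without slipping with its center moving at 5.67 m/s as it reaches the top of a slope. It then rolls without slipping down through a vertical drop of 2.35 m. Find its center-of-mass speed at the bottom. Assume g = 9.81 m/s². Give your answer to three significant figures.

v ≈ 7.43 m/s

With I = MR², the ratio k = I/(MR²) is 1.
The rolling condition ω = v/R makes the rotational term ½I(v/R)² = ½kMv², so KE_total = ½(1+k)Mv² = Mv².
Energy conservation: Mv₀² + Mgh = Mv², so v² = v₀² + 2gh/(1+k).
v = √(5.67² + 2×9.81×2.35/2) = √55.2 ≈ 7.43 m/s.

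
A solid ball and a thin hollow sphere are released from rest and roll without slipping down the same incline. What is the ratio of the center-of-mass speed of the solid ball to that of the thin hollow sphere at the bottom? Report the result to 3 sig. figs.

Each satisfies Mgh = ½(1+k)Mv² with k = I/(MR²), so v ∝ 1/√(1+k).
For the solid ball k = 0.4; for the thin hollow sphere k = 2/3.
v₁/v₂ = √((1+k₂)/(1+k₁)) = √(1.667/1.4) ≈ 1.09.

v_ratio ≈ 1.09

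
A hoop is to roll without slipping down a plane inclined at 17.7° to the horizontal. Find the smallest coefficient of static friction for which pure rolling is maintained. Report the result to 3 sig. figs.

With I = MR², the ratio k = I/(MR²) is 1.
Translational: Mg sinθ − f = Ma. Rotational about the CM: fR = Iα = kMRa, so f = kMa.
These give a = g sinθ/(1+k) and the required friction f = kMg sinθ/(1+k).
The normal force is N = Mg cosθ, so μ_min = f/N = k tanθ/(1+k).
μ_min = 1 × tan17.7° / 2 ≈ 0.160.

μ_min ≈ 0.160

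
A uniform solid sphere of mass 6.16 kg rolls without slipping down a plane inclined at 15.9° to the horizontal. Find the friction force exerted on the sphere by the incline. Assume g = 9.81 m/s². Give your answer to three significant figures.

f ≈ 4.73 N

Here I = (2/5)MR², so the shape factor k = I/(MR²) = 0.4.
Newton's second law down the slope: Mg sinθ − f = Ma. The torque equation fR = Iα (with α = a/R) gives f = kMa.
Combining, a = g sinθ/(1+k) and f = kMa = kMg sinθ/(1+k).
f = 0.4 × 6.16 × 9.81 × sin15.9° / 1.4 ≈ 4.73 N.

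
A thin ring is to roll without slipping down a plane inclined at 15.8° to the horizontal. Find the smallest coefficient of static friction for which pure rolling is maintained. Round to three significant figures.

μ_min ≈ 0.141

Here I = MR², so the shape factor k = I/(MR²) = 1.
Along the incline Mg sinθ − f = Ma, and torque about the center fR = Iα = kMR²(a/R) gives f = kMa.
These give a = g sinθ/(1+k) and the required friction f = kMg sinθ/(1+k).
The normal force is N = Mg cosθ, so μ_min = f/N = k tanθ/(1+k).
μ_min = 1 × tan15.8° / 2 ≈ 0.141.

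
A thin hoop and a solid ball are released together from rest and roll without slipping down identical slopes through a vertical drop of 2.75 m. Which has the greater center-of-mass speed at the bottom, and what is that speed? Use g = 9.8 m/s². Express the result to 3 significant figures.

the solid ball, at v ≈ 6.20 m/s

For rolling without slipping, Mgh = ½(1+k)Mv² where k = I/(MR²), so v = √(2gh/(1+k)).
Thin hoop: k = 1, giving v = √(2×9.8×2.75/2) = 5.191 m/s.
Solid ball: k = 0.4, giving v = √(2×9.8×2.75/1.4) = 6.205 m/s.
The smaller k wins: the solid ball, at ≈ 6.20 m/s.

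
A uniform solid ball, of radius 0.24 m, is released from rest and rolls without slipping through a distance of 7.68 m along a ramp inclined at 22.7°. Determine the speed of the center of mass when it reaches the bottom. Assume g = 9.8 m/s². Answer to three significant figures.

v ≈ 6.44 m/s

Here I = (2/5)MR², so the shape factor k = I/(MR²) = 0.4.
Pure rolling means v = ωR; then KE = ½Mv² + ½I(v/R)² = ½(1+k)Mv² = (7/10)Mv².
The vertical drop is h = L sinθ = 7.68 × sin22.7° = 2.964 m.
Setting Mgh = (7/10)Mv² gives v = √(2gh/(1+k)) = √(2·9.8·2.964/1.4) ≈ 6.44 m/s.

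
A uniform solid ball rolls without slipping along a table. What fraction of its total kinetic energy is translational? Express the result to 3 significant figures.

fraction ≈ 0.714

For this body I = (2/5)MR², i.e. k = I/(MR²) = 0.4.
Since ω = v/R, the translational part is ½Mv² and the rotational part is ½I(v/R)² = ½kMv²; the total is ½(1+k)Mv².
The translational fraction is therefore 1/(1+k) = 1/1.4 ≈ 0.714.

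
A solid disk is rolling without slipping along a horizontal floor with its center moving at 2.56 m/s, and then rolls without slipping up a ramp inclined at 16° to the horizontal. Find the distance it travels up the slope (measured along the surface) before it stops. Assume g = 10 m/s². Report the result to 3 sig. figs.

d ≈ 1.78 m

Here I = (1/2)MR², so the shape factor k = I/(MR²) = 0.5.
Since it rolls without slipping, ω = v/R and KE = ½Mv² + ½Iω² = ½(1+k)Mv² = (3/4)Mv².
Setting this equal to Mgh gives the vertical rise h = (1+k)v₀²/(2g) = 1.5×2.56²/(2×10) = 0.4915 m.
Along the incline, d = h/sinθ = 0.4915/sin16° ≈ 1.78 m.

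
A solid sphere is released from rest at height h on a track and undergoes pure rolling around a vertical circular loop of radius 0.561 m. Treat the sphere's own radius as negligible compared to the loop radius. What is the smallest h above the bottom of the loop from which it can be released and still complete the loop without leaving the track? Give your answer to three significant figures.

For this body I = (2/5)MR², i.e. k = I/(MR²) = 0.4.
At the top, contact is just lost when gravity alone supplies the centripetal force: Mg = Mv_top²/r, i.e. v_top² = gr.
With ω = v/R, the kinetic energy at speed v is ½(1+k)Mv² = (7/10)Mv².
Energy conservation from release (height h) to the top (height 2r): Mgh = Mg(2r) + (7/10)M·gr.
Thus h_min = 2r + (1+k)r/2 = r(2 + 1.4/2) = 0.561 × 2.7 ≈ 1.51 m.

h_min ≈ 1.51 m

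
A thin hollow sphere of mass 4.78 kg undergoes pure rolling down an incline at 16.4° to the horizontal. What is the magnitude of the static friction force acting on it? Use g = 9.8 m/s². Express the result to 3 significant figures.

f ≈ 5.29 N

With I = (2/3)MR², the ratio k = I/(MR²) is 2/3.
Newton's second law down the slope: Mg sinθ − f = Ma. The torque equation fR = Iα (with α = a/R) gives f = kMa.
Combining, a = g sinθ/(1+k) and f = kMa = kMg sinθ/(1+k).
f = (2/3) × 4.78 × 9.8 × sin16.4° / 1.667 ≈ 5.29 N.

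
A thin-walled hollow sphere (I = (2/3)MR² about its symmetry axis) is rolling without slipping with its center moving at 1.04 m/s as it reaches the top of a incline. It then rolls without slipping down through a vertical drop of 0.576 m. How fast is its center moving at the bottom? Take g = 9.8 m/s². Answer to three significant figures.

The moment of inertia is (2/3)MR², giving k ≡ I/(MR²) = 2/3.
Pure rolling means v = ωR; then KE = ½Mv² + ½I(v/R)² = ½(1+k)Mv² = (5/6)Mv².
Conserving energy between top and bottom: (5/6)Mv² = (5/6)Mv₀² + Mgh, hence v² = v₀² + 2gh/(1+k).
v = √(1.04² + 2×9.8×0.576/1.667) = √7.855 ≈ 2.80 m/s.

v ≈ 2.80 m/s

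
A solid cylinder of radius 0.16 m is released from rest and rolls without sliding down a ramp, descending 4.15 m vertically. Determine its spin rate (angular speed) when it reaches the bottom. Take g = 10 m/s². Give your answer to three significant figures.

The moment of inertia is (1/2)MR², giving k ≡ I/(MR²) = 0.5.
The rolling condition ω = v/R makes the rotational term ½I(v/R)² = ½kMv², so KE_total = ½(1+k)Mv² = (3/4)Mv².
Energy conservation Mgh = ½(1+k)Mv² gives v = √(2gh/(1+k)) = √(2 × 10 × 4.15 / 1.5) = 7.439 m/s.
Then ω = v/R = 7.439 / 0.16 ≈ 46.5 rad/s.

ω ≈ 46.5 rad/s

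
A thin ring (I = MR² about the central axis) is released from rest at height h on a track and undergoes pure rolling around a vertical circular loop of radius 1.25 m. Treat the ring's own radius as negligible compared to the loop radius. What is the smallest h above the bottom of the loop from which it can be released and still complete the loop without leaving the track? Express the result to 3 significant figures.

h_min ≈ 3.75 m

The moment of inertia is MR², giving k ≡ I/(MR²) = 1.
At the top, contact is just lost when gravity alone supplies the centripetal force: Mg = Mv_top²/r, i.e. v_top² = gr.
With ω = v/R, the kinetic energy at speed v is ½(1+k)Mv² = Mv².
Energy conservation from release (height h) to the top (height 2r): Mgh = Mg(2r) + M·gr.
Thus h_min = 2r + (1+k)r/2 = r(2 + 2/2) = 1.25 × 3 ≈ 3.75 m.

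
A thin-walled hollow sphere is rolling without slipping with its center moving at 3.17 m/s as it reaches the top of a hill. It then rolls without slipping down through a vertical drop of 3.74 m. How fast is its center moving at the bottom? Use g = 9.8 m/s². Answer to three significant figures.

Here I = (2/3)MR², so the shape factor k = I/(MR²) = 2/3.
The rolling condition ω = v/R makes the rotational term ½I(v/R)² = ½kMv², so KE_total = ½(1+k)Mv² = (5/6)Mv².
Conserving energy between top and bottom: (5/6)Mv² = (5/6)Mv₀² + Mgh, hence v² = v₀² + 2gh/(1+k).
v = √(3.17² + 2×9.8×3.74/1.667) = √54.03 ≈ 7.35 m/s.

v ≈ 7.35 m/s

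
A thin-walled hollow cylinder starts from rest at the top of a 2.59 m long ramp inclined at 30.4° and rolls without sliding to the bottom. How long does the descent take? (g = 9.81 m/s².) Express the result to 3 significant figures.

Here I = MR², so the shape factor k = I/(MR²) = 1.
Newton's second law down the slope: Mg sinθ − f = Ma. The torque equation fR = Iα (with α = a/R) gives f = kMa.
Hence a = g sinθ/(1+k) = 9.81×sin30.4°/2 = 2.482 m/s².
With constant a from rest, t = √(2L/a) = √(2·2.59/2.482) ≈ 1.44 s.

t ≈ 1.44 s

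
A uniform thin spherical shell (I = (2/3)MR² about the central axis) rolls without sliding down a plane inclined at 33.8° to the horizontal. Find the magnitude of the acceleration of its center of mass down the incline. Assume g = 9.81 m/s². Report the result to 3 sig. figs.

a ≈ 3.27 m/s²

For this body I = (2/3)MR², i.e. k = I/(MR²) = 2/3.
Translational: Mg sinθ − f = Ma. Rotational about the CM: fR = Iα = kMRa, so f = kMa.
Eliminating f: Mg sinθ = (1+k)Ma, so a = g sinθ/(1+k) = 9.81 × sin33.8° / 1.667 ≈ 3.27 m/s².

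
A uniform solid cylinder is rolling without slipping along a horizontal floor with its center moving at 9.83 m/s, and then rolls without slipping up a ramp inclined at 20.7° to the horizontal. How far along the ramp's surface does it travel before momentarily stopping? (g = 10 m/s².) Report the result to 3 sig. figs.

d ≈ 20.5 m

With I = (1/2)MR², the ratio k = I/(MR²) is 0.5.
Since it rolls without slipping, ω = v/R and KE = ½Mv² + ½Iω² = ½(1+k)Mv² = (3/4)Mv².
Setting this equal to Mgh gives the vertical rise h = (1+k)v₀²/(2g) = 1.5×9.83²/(2×10) = 7.247 m.
Along the incline, d = h/sinθ = 7.247/sin20.7° ≈ 20.5 m.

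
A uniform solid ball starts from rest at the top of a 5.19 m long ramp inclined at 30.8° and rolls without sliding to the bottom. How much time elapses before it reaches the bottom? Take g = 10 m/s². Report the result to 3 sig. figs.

t ≈ 1.68 s

For this body I = (2/5)MR², i.e. k = I/(MR²) = 0.4.
Along the incline Mg sinθ − f = Ma, and torque about the center fR = Iα = kMR²(a/R) gives f = kMa.
Hence a = g sinθ/(1+k) = 10×sin30.8°/1.4 = 3.657 m/s².
Starting from rest, L = ½at², so t = √(2L/a) = √(2×5.19/3.657) ≈ 1.68 s.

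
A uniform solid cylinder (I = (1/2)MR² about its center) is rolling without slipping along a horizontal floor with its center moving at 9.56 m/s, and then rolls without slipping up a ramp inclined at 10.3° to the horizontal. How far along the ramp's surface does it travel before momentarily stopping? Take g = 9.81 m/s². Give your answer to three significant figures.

With I = (1/2)MR², the ratio k = I/(MR²) is 0.5.
The rolling condition ω = v/R makes the rotational term ½I(v/R)² = ½kMv², so KE_total = ½(1+k)Mv² = (3/4)Mv².
Setting this equal to Mgh gives the vertical rise h = (1+k)v₀²/(2g) = 1.5×9.56²/(2×9.81) = 6.987 m.
The distance along the slope is d = h/sinθ = 6.987/sin10.3° ≈ 39.1 m.

d ≈ 39.1 m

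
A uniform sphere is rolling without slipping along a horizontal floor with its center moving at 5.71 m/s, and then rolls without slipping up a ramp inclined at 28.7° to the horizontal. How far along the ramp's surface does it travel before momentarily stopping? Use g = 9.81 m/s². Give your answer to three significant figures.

d ≈ 4.84 m

Here I = (2/5)MR², so the shape factor k = I/(MR²) = 0.4.
The rolling condition ω = v/R makes the rotational term ½I(v/R)² = ½kMv², so KE_total = ½(1+k)Mv² = (7/10)Mv².
Setting this equal to Mgh gives the vertical rise h = (1+k)v₀²/(2g) = 1.4×5.71²/(2×9.81) = 2.326 m.
Along the incline, d = h/sinθ = 2.326/sin28.7° ≈ 4.84 m.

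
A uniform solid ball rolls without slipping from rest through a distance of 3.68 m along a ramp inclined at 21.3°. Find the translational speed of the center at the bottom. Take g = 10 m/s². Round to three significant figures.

v ≈ 4.37 m/s

The moment of inertia is (2/5)MR², giving k ≡ I/(MR²) = 0.4.
Pure rolling means v = ωR; then KE = ½Mv² + ½I(v/R)² = ½(1+k)Mv² = (7/10)Mv².
The vertical drop is h = L sinθ = 3.68 × sin21.3° = 1.337 m.
Setting Mgh = (7/10)Mv² gives v = √(2gh/(1+k)) = √(2·10·1.337/1.4) ≈ 4.37 m/s.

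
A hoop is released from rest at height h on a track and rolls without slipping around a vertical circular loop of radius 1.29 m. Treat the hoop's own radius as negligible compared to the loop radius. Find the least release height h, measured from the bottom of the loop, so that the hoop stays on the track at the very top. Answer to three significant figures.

Here I = MR², so the shape factor k = I/(MR²) = 1.
At the top of the loop, the minimum-contact condition is Mg = Mv_top²/r, so v_top² = gr.
With ω = v/R, the kinetic energy at speed v is ½(1+k)Mv² = Mv².
Energy conservation from release (height h) to the top (height 2r): Mgh = Mg(2r) + M·gr.
Thus h_min = 2r + (1+k)r/2 = r(2 + 2/2) = 1.29 × 3 ≈ 3.87 m.

h_min ≈ 3.87 m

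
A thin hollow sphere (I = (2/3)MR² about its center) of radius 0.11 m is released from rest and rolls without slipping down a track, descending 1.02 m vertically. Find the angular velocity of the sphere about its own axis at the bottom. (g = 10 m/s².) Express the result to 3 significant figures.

ω ≈ 31.8 rad/s

With I = (2/3)MR², the ratio k = I/(MR²) is 2/3.
Rolling without slipping gives ω = v/R, so the total kinetic energy is ½Mv² + ½Iω² = ½(1+k)Mv² = (5/6)Mv².
Energy conservation Mgh = ½(1+k)Mv² gives v = √(2gh/(1+k)) = √(2 × 10 × 1.02 / 1.667) = 3.499 m/s.
The angular speed follows from ω = v/R = 3.499/0.11 ≈ 31.8 rad/s.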